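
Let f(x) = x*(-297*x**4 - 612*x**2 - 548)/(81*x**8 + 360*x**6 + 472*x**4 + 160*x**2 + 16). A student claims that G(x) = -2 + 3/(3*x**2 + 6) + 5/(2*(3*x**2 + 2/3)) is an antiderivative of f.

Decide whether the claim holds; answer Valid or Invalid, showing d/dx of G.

d/dx[G] = (-297*x**5 - 612*x**3 - 548*x)/(81*x**8 + 360*x**6 + 472*x**4 + 160*x**2 + 16)
This equals f(x) exactly, so the claim holds.

Valid - differentiating G returns exactly f.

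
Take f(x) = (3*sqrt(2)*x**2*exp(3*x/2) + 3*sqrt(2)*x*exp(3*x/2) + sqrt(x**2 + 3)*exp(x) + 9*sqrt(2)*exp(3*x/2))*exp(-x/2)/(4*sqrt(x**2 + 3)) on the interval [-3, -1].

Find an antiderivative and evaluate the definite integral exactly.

f has the shape u'v + uv' for u = 3*sqrt(2*x**2 + 6)/4 + exp(-x/2)/2 and v = exp(x) — it is the derivative of the product u*v.
F(x) = (3*sqrt(2)*sqrt(x**2 + 3)*exp(x/2) + 2)*exp(x/2)/4 is an antiderivative of f.
Check: d/dx[(3*sqrt(2)*sqrt(x**2 + 3)*exp(x/2) + 2)*exp(x/2)/4] = (3*sqrt(2)*x**2*exp(x) + 3*sqrt(2)*x*exp(x) + sqrt(x**2 + 3)*exp(x/2) + 9*sqrt(2)*exp(x))/(4*sqrt(x**2 + 3)), which equals f(x).
F(-1) = exp(-1/2)/2 + 3*sqrt(2)*exp(-1)/2; F(-3) = exp(-3/2)/2 + 3*sqrt(6)*exp(-3)/2.
Integral = F(-1) - F(-3) = -3*sqrt(6)*exp(-3)/2 - exp(-3/2)/2 + exp(-1/2)/2 + 3*sqrt(2)*exp(-1)/2.

Antiderivative: F(x) = (3*sqrt(2)*sqrt(x**2 + 3)*exp(x/2) + 2)*exp(x/2)/4; value = -3*sqrt(6)*exp(-3)/2 - exp(-3/2)/2 + exp(-1/2)/2 + 3*sqrt(2)*exp(-1)/2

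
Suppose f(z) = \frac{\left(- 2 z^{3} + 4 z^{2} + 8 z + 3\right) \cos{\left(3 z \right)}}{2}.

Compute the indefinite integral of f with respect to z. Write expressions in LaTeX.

An antiderivative F(z) passes only if d/dz[F] lands on f(z) exactly.
Check: d/dz[- \frac{z^{3} \sin{\left(3 z \right)}}{3} + \frac{2 z^{2} \sin{\left(3 z \right)}}{3} - \frac{z^{2} \cos{\left(3 z \right)}}{3} + \frac{14 z \sin{\left(3 z \right)}}{9} + \frac{4 z \cos{\left(3 z \right)}}{9} + \frac{19 \sin{\left(3 z \right)}}{54} + \frac{14 \cos{\left(3 z \right)}}{27}] = - z^{3} \cos{\left(3 z \right)} + 2 z^{2} \cos{\left(3 z \right)} + 4 z \cos{\left(3 z \right)} + \frac{3 \cos{\left(3 z \right)}}{2}, which equals f(z).

F(z) = - \frac{z^{3} \sin{\left(3 z \right)}}{3} + \frac{2 z^{2} \sin{\left(3 z \right)}}{3} - \frac{z^{2} \cos{\left(3 z \right)}}{3} + \frac{14 z \sin{\left(3 z \right)}}{9} + \frac{4 z \cos{\left(3 z \right)}}{9} + \frac{19 \sin{\left(3 z \right)}}{54} + \frac{14 \cos{\left(3 z \right)}}{27} + C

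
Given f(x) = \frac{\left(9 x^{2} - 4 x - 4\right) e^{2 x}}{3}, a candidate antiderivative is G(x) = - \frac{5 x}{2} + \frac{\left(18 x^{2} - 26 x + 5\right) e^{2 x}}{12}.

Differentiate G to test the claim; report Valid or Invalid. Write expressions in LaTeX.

d/dx[G] = 3 x^{2} e^{2 x} - \frac{4 x e^{2 x}}{3} - \frac{4 e^{2 x}}{3} - \frac{5}{2}
d/dx[G] - f(x) = - \frac{5}{2} != 0.

Invalid: d/dx[G] - f = - \frac{5}{2}, which is not 0.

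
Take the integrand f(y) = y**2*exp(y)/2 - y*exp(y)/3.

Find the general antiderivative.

F(y) = y**2*exp(y)/2 - 4*y*exp(y)/3 + 4*exp(y)/3 + C

Recognize the product-rule pattern: f = u'v + uv' with u = y**2/2 - 4*y/3 + 4/3, v = exp(y), so integration by parts undoes it.
Check: d/dy[y**2*exp(y)/2 - 4*y*exp(y)/3 + 4*exp(y)/3] = y**2*exp(y)/2 - y*exp(y)/3 = f(y).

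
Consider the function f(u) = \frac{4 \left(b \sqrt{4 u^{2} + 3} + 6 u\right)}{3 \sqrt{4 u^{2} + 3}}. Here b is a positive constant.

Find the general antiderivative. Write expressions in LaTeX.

Check any antiderivative F(u) by computing F'(u) and comparing it with f(u).
Check: d/du[\frac{4 b u}{3} + 2 \sqrt{4 u^{2} + 3}] = \frac{4 b \sqrt{4 u^{2} + 3} + 24 u}{3 \sqrt{4 u^{2} + 3}}, which equals f(u).

F(u) = \frac{4 b u}{3} + 2 \sqrt{4 u^{2} + 3} + C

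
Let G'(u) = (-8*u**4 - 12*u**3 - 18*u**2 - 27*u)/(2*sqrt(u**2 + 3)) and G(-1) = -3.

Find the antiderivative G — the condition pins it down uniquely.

G(u) = 2*sqrt(u**2 + 3)*(-u**3/2 - u**2 - 3/4) + 2

Recognize the product-rule pattern: G'(u) = v'r + vr' with v = 2*sqrt(u**2 + 3), r = -u**3/2 - u**2 - 3/4, so integration by parts undoes it.
A general antiderivative is 2*sqrt(u**2 + 3)*(-u**3/2 - u**2 - 3/4) + C.
The condition gives C = -3 - (-5) = 2.
So G(u) = 2*sqrt(u**2 + 3)*(-u**3/2 - u**2 - 3/4) + 2.
Check: d/du[2*sqrt(u**2 + 3)*(-u**3/2 - u**2 - 3/4) + 2] = (-8*u**4 - 12*u**3 - 18*u**2 - 27*u)/(2*sqrt(u**2 + 3)) = G'(u).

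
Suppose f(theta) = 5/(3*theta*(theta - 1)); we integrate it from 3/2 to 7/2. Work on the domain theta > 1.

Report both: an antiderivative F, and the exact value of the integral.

The denominator factors as 3*theta*(theta - 1); partial fractions split f into directly integrable pieces: 5/(3*(theta - 1)) - 5/(3*theta).
F(theta) = -5*log(theta)/3 + 5*log(theta - 1)/3 is an antiderivative of f.
Check: d/dtheta[-5*log(theta)/3 + 5*log(theta - 1)/3] = 5/(3*theta**2 - 3*theta), which equals f(theta).
F(7/2) = -5*log(7/2)/3 + 5*log(5/2)/3; F(3/2) = -5*log(2)/3 - 5*log(3/2)/3.
Integral = F(7/2) - F(3/2) = -5*log(7/2)/3 + 5*log(3/2)/3 + 5*log(2)/3 + 5*log(5/2)/3.

Antiderivative: F(theta) = -5*log(theta)/3 + 5*log(theta - 1)/3; value = -5*log(7/2)/3 + 5*log(3/2)/3 + 5*log(2)/3 + 5*log(5/2)/3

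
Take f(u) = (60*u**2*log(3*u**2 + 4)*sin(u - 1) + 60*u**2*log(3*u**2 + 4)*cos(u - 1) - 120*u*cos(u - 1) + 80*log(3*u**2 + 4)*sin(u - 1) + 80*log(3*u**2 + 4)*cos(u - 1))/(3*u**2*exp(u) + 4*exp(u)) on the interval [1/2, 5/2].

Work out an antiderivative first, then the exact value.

For F(u) to be correct the identity F'(u) - f(u) = 0 must hold.
F(u) = -20*exp(-u)*log(3*u**2 + 4)*cos(u - 1) is an antiderivative of f.
Check: d/du[-20*exp(-u)*log(3*u**2 + 4)*cos(u - 1)] = (60*u**2*log(3*u**2 + 4)*sin(u - 1) + 60*u**2*log(3*u**2 + 4)*cos(u - 1) - 120*u*cos(u - 1) + 80*log(3*u**2 + 4)*sin(u - 1) + 80*log(3*u**2 + 4)*cos(u - 1))/(3*u**2*exp(u) + 4*exp(u)) = f(u).
F(5/2) = -20*exp(-5/2)*log(91/4)*cos(3/2); F(1/2) = -20*exp(-1/2)*log(19/4)*cos(1/2).
Integral = F(5/2) - F(1/2) = -20*exp(-5/2)*log(91/4)*cos(3/2) + 20*exp(-1/2)*log(19/4)*cos(1/2).

Antiderivative: F(u) = -20*exp(-u)*log(3*u**2 + 4)*cos(u - 1); value = -20*exp(-5/2)*log(91/4)*cos(3/2) + 20*exp(-1/2)*log(19/4)*cos(1/2)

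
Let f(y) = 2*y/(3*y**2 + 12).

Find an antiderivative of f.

An antiderivative is F(y) = log(y**2 + 4)/3.

The substitution u = y**2 + 4 works: f is exactly (dF/du)*(du/dy) for that inner function.
Check: d/dy[log(y**2 + 4)/3] = 2*y/(3*y**2 + 12) = f(y).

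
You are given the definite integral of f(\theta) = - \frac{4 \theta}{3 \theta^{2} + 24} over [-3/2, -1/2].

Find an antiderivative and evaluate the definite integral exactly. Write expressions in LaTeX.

f matches the chain-rule pattern g'(h)*h' with inner function h(\theta) = \frac{\theta^{2}}{2} + 4; substituting u = h(\theta) collapses the integral.
F(\theta) = - \frac{2 \log{\left(\frac{\theta^{2}}{2} + 4 \right)}}{3} is an antiderivative of f.
Check: d/d\theta[- \frac{2 \log{\left(\frac{\theta^{2}}{2} + 4 \right)}}{3}] = - \frac{4 \theta}{3 \theta^{2} + 24} = f(\theta).
F(-1/2) = - \frac{2 \log{\left(\frac{33}{8} \right)}}{3}; F(-3/2) = - \frac{2 \log{\left(\frac{41}{8} \right)}}{3}.
Integral = F(-1/2) - F(-3/2) = - \frac{2 \log{\left(\frac{33}{8} \right)}}{3} + \frac{2 \log{\left(\frac{41}{8} \right)}}{3}.

Antiderivative: F(\theta) = - \frac{2 \log{\left(\frac{\theta^{2}}{2} + 4 \right)}}{3}; value = - \frac{2 \log{\left(\frac{33}{8} \right)}}{3} + \frac{2 \log{\left(\frac{41}{8} \right)}}{3}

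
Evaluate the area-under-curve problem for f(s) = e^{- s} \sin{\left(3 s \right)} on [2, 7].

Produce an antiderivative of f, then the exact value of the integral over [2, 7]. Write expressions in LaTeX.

Recover f(s) by differentiating a candidate F(s); any mismatch rules it out.
F(s) = - \frac{\left(\sin{\left(3 s \right)} + 3 \cos{\left(3 s \right)}\right) e^{- s}}{10} is an antiderivative of f.
Check: d/ds[- \frac{\left(\sin{\left(3 s \right)} + 3 \cos{\left(3 s \right)}\right) e^{- s}}{10}] = e^{- s} \sin{\left(3 s \right)} = f(s).
F(7) = - \frac{\sin{\left(21 \right)}}{10 e^{7}} - \frac{3 \cos{\left(21 \right)}}{10 e^{7}}; F(2) = - \frac{3 \cos{\left(6 \right)}}{10 e^{2}} - \frac{\sin{\left(6 \right)}}{10 e^{2}}.
Integral = F(7) - F(2) = \frac{\sin{\left(6 \right)}}{10 e^{2}} - \frac{\sin{\left(21 \right)}}{10 e^{7}} - \frac{3 \cos{\left(21 \right)}}{10 e^{7}} + \frac{3 \cos{\left(6 \right)}}{10 e^{2}}.

Antiderivative: F(s) = - \frac{\left(\sin{\left(3 s \right)} + 3 \cos{\left(3 s \right)}\right) e^{- s}}{10}; value = \frac{\sin{\left(6 \right)}}{10 e^{2}} - \frac{\sin{\left(21 \right)}}{10 e^{7}} - \frac{3 \cos{\left(21 \right)}}{10 e^{7}} + \frac{3 \cos{\left(6 \right)}}{10 e^{2}}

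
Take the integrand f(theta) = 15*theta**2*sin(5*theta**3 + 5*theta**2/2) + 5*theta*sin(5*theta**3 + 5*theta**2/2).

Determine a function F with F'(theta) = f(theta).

An antiderivative is F(theta) = -cos(5*theta**3 + 5*theta**2/2).

The substitution u = 5*theta**3 + 5*theta**2/2 works: f is exactly (dF/du)*(du/dtheta) for that inner function.
Check: d/dtheta[-cos(5*theta**3 + 5*theta**2/2)] = 15*theta**2*sin(5*theta**3 + 5*theta**2/2) + 5*theta*sin(5*theta**3 + 5*theta**2/2) = f(theta).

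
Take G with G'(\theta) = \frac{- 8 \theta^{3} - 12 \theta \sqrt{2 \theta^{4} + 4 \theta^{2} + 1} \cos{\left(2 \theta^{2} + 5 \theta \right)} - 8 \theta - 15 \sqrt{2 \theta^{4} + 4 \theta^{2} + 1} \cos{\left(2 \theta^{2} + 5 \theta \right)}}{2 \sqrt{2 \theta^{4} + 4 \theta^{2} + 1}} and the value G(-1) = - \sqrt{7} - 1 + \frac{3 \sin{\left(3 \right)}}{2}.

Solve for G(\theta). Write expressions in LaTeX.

G(\theta) = - \sqrt{2 \theta^{4} + 4 \theta^{2} + 1} - \frac{3 \sin{\left(2 \theta^{2} + 5 \theta \right)}}{2} - 1

Since d/d\theta undoes antidifferentiation here, G(\theta) must give back the stated G'(\theta).
A general antiderivative is - \sqrt{2 \theta^{4} + 4 \theta^{2} + 1} - \frac{3 \sin{\left(2 \theta^{2} + 5 \theta \right)}}{2} + C.
The condition gives C = - \sqrt{7} - 1 + \frac{3 \sin{\left(3 \right)}}{2} - (- \sqrt{7} + \frac{3 \sin{\left(3 \right)}}{2}) = -1.
So G(\theta) = - \sqrt{2 \theta^{4} + 4 \theta^{2} + 1} - \frac{3 \sin{\left(2 \theta^{2} + 5 \theta \right)}}{2} - 1.
Check: d/d\theta[- \sqrt{2 \theta^{4} + 4 \theta^{2} + 1} - \frac{3 \sin{\left(2 \theta^{2} + 5 \theta \right)}}{2} - 1] = \frac{- 8 \theta^{3} - 12 \theta \sqrt{2 \theta^{4} + 4 \theta^{2} + 1} \cos{\left(2 \theta^{2} + 5 \theta \right)} - 8 \theta - 15 \sqrt{2 \theta^{4} + 4 \theta^{2} + 1} \cos{\left(2 \theta^{2} + 5 \theta \right)}}{2 \sqrt{2 \theta^{4} + 4 \theta^{2} + 1}} = G'(\theta).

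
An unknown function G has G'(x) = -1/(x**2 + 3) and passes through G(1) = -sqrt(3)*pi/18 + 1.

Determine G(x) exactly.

G(x) = -sqrt(3)*atan(sqrt(3)*x/3)/3 + 1

Since d/dx undoes antidifferentiation here, G(x) must give back the stated G'(x).
A general antiderivative is -sqrt(3)*atan(sqrt(3)*x/3)/3 + C.
The condition gives C = -sqrt(3)*pi/18 + 1 - (-sqrt(3)*pi/18) = 1.
So G(x) = -sqrt(3)*atan(sqrt(3)*x/3)/3 + 1.
Check: d/dx[-sqrt(3)*atan(sqrt(3)*x/3)/3 + 1] = -1/(x**2 + 3) = G'(x).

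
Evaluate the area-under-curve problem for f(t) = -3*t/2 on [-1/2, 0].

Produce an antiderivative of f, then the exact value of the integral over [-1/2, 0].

Antiderivative: F(t) = 3*(4 - t**2)/4; value = 3/16

Differentiate the proposed F(t) back; it has to land on f(t) exactly.
F(t) = 3*(4 - t**2)/4 is an antiderivative of f.
Check: d/dt[3*(4 - t**2)/4] = -3*t/2 = f(t).
F(0) = 3; F(-1/2) = 45/16.
Integral = F(0) - F(-1/2) = 3/16.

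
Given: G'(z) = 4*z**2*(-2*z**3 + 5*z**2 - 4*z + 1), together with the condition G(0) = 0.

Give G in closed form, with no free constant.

The substitution u = -z**2 + z works: G'(z) is exactly (dG/du)*(du/dz) for that inner function.
A general antiderivative is 4*(-z**2 + z)**3/3 + C.
The condition gives C = 0 - (0) = 0.
So G(z) = 4*z**3*(1 - z)**3/3.
Check: d/dz[4*z**3*(1 - z)**3/3] = -8*z**5 + 20*z**4 - 16*z**3 + 4*z**2, which equals G'(z).

G(z) = 4*z**3*(1 - z)**3/3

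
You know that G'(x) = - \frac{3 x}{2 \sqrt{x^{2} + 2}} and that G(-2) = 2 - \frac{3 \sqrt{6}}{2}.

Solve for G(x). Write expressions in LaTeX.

G(x) = 2 - \frac{3 \sqrt{x^{2} + 2}}{2}

The substitution u = x^{2} + 2 works: G'(x) is exactly (dG/du)*(du/dx) for that inner function.
A general antiderivative is - \frac{3 \sqrt{x^{2} + 2}}{2} + C.
The condition gives C = 2 - \frac{3 \sqrt{6}}{2} - (- \frac{3 \sqrt{6}}{2}) = 2.
So G(x) = 2 - \frac{3 \sqrt{x^{2} + 2}}{2}.
Check: d/dx[2 - \frac{3 \sqrt{x^{2} + 2}}{2}] = - \frac{3 x}{2 \sqrt{x^{2} + 2}} = G'(x).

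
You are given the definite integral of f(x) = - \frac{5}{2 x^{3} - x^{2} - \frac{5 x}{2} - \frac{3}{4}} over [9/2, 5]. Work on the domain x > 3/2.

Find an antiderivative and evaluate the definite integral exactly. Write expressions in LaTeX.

Factor the denominator (\left(2 x - 3\right) \left(2 x + 1\right)^{2}) and decompose: f = \frac{5}{4 \left(2 x + 1\right)} + \frac{5}{\left(2 x + 1\right)^{2}} - \frac{5}{4 \left(2 x - 3\right)}; each piece integrates to a log, atan, or power term.
F(x) = - \frac{5 \log{\left(x - \frac{3}{2} \right)}}{8} + \frac{5 \log{\left(x + \frac{1}{2} \right)}}{8} - \frac{20}{16 x + 8} is an antiderivative of f.
Check: d/dx[- \frac{5 \log{\left(x - \frac{3}{2} \right)}}{8} + \frac{5 \log{\left(x + \frac{1}{2} \right)}}{8} - \frac{20}{16 x + 8}] = - \frac{20}{8 x^{3} - 4 x^{2} - 10 x - 3}, which equals f(x).
F(5) = - \frac{5 \log{\left(\frac{7}{2} \right)}}{8} - \frac{5}{22} + \frac{5 \log{\left(\frac{11}{2} \right)}}{8}; F(9/2) = - \frac{5 \log{\left(3 \right)}}{8} - \frac{1}{4} + \frac{5 \log{\left(5 \right)}}{8}.
Integral = F(5) - F(9/2) = - \frac{5 \log{\left(5 \right)}}{8} - \frac{5 \log{\left(\frac{7}{2} \right)}}{8} + \frac{1}{44} + \frac{5 \log{\left(3 \right)}}{8} + \frac{5 \log{\left(\frac{11}{2} \right)}}{8}.

Antiderivative: F(x) = - \frac{5 \log{\left(x - \frac{3}{2} \right)}}{8} + \frac{5 \log{\left(x + \frac{1}{2} \right)}}{8} - \frac{20}{16 x + 8}; value = - \frac{5 \log{\left(5 \right)}}{8} - \frac{5 \log{\left(\frac{7}{2} \right)}}{8} + \frac{1}{44} + \frac{5 \log{\left(3 \right)}}{8} + \frac{5 \log{\left(\frac{11}{2} \right)}}{8}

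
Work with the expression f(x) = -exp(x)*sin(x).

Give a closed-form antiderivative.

An antiderivative is F(x) = -exp(x)*sin(x)/2 + exp(x)*cos(x)/2.

Since d/dx undoes antidifferentiation here, F'(x) = f(x) is required of F(x).
Check: d/dx[-exp(x)*sin(x)/2 + exp(x)*cos(x)/2] = -exp(x)*sin(x) = f(x).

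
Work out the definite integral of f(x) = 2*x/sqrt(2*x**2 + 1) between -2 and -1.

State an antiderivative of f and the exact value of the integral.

The substitution u = 2*x**2 + 1 works: f is exactly (dF/du)*(du/dx) for that inner function.
F(x) = sqrt(2*x**2 + 1) is an antiderivative of f.
Check: d/dx[sqrt(2*x**2 + 1)] = 2*x/sqrt(2*x**2 + 1) = f(x).
F(-1) = sqrt(3); F(-2) = 3.
Integral = F(-1) - F(-2) = -3 + sqrt(3).

Antiderivative: F(x) = sqrt(2*x**2 + 1); value = -3 + sqrt(3)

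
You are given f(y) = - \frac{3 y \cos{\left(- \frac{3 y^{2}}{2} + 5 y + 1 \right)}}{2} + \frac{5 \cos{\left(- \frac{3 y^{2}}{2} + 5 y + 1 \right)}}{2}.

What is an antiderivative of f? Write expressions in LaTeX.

An antiderivative is F(y) = \frac{\sin{\left(- \frac{3 y^{2}}{2} + 5 y + 1 \right)}}{2}.

The substitution u = - \frac{3 y^{2}}{2} + 5 y + 1 works: f is exactly (dF/du)*(du/dy) for that inner function.
Check: d/dy[\frac{\sin{\left(- \frac{3 y^{2}}{2} + 5 y + 1 \right)}}{2}] = - \frac{3 y \cos{\left(- \frac{3 y^{2}}{2} + 5 y + 1 \right)}}{2} + \frac{5 \cos{\left(- \frac{3 y^{2}}{2} + 5 y + 1 \right)}}{2} = f(y).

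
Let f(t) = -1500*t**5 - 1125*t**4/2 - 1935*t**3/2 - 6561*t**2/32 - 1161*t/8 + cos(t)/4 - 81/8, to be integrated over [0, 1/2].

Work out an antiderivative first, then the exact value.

The integrand splits into summands that can be handled one at a time.
F(t) = (-(20*t**2 + 3*t + 6)**3 + 8*sin(t))/32 is an antiderivative of f.
Check: d/dt[(-(20*t**2 + 3*t + 6)**3 + 8*sin(t))/32] = -1500*t**5 - 1125*t**4/2 - 1935*t**3/2 - 6561*t**2/32 - 1161*t/8 + cos(t)/4 - 81/8 = f(t).
F(1/2) = -15625/256 + sin(1/2)/4; F(0) = -27/4.
Integral = F(1/2) - F(0) = -13897/256 + sin(1/2)/4.

Antiderivative: F(t) = (-(20*t**2 + 3*t + 6)**3 + 8*sin(t))/32; value = -13897/256 + sin(1/2)/4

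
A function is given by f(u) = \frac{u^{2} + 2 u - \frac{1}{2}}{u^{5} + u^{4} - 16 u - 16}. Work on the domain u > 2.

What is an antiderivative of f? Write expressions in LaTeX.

An antiderivative is F(u) = \frac{25 \log{\left(u - 2 \right)} + 32 \log{\left(u + 1 \right)} - 5 \log{\left(u + 2 \right)} - 26 \log{\left(u^{2} + 4 \right)} - 14 \operatorname{atan}{\left(\frac{u}{2} \right)}}{320}.

The denominator factors as 2 \left(u - 2\right) \left(u + 1\right) \left(u + 2\right) \left(u^{2} + 4\right); partial fractions split f into directly integrable pieces: - \frac{13 u + 7}{80 \left(u^{2} + 4\right)} - \frac{1}{64 \left(u + 2\right)} + \frac{1}{10 \left(u + 1\right)} + \frac{5}{64 \left(u - 2\right)}.
Check: d/du[\frac{25 \log{\left(u - 2 \right)} + 32 \log{\left(u + 1 \right)} - 5 \log{\left(u + 2 \right)} - 26 \log{\left(u^{2} + 4 \right)} - 14 \operatorname{atan}{\left(\frac{u}{2} \right)}}{320}] = \frac{2 u^{2} + 4 u - 1}{2 u^{5} + 2 u^{4} - 32 u - 32}, which equals f(u).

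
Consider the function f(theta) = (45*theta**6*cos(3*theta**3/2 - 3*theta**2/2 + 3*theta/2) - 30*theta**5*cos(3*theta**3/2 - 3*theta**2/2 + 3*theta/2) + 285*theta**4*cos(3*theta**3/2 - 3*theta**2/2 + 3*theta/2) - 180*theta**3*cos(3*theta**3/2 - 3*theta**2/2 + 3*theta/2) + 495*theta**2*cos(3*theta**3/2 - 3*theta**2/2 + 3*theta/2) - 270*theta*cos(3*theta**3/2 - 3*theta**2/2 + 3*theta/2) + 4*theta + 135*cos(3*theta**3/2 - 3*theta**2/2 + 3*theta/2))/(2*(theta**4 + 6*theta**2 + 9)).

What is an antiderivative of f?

An antiderivative is F(theta) = (5*theta**2*sin(3*theta**3/2 - 3*theta**2/2 + 3*theta/2) + 15*sin(3*theta**3/2 - 3*theta**2/2 + 3*theta/2) - 1)/(theta**2 + 3).

Whatever form F(theta) takes, F'(theta) = f(theta) is non-negotiable.
Check: d/dtheta[(5*theta**2*sin(3*theta**3/2 - 3*theta**2/2 + 3*theta/2) + 15*sin(3*theta**3/2 - 3*theta**2/2 + 3*theta/2) - 1)/(theta**2 + 3)] = (45*theta**6*cos(3*theta**3/2 - 3*theta**2/2 + 3*theta/2) - 30*theta**5*cos(3*theta**3/2 - 3*theta**2/2 + 3*theta/2) + 285*theta**4*cos(3*theta**3/2 - 3*theta**2/2 + 3*theta/2) - 180*theta**3*cos(3*theta**3/2 - 3*theta**2/2 + 3*theta/2) + 495*theta**2*cos(3*theta**3/2 - 3*theta**2/2 + 3*theta/2) - 270*theta*cos(3*theta**3/2 - 3*theta**2/2 + 3*theta/2) + 4*theta + 135*cos(3*theta**3/2 - 3*theta**2/2 + 3*theta/2))/(2*theta**4 + 12*theta**2 + 18), which equals f(theta).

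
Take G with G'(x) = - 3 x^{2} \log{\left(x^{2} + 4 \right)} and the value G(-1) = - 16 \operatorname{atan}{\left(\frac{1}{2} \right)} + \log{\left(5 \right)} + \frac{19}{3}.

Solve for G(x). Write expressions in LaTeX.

G(x) = \frac{- 3 x^{3} \log{\left(x^{2} + 4 \right)} + 2 x^{3} - 24 x + 48 \operatorname{atan}{\left(\frac{x}{2} \right)} - 3}{3}

A candidate passes only if d/dx[G] lands on the given G'(x) exactly.
A general antiderivative is - x^{3} \log{\left(x^{2} + 4 \right)} + \frac{2 x^{3}}{3} - 8 x + 16 \operatorname{atan}{\left(\frac{x}{2} \right)} + C.
The condition gives C = - 16 \operatorname{atan}{\left(\frac{1}{2} \right)} + \log{\left(5 \right)} + \frac{19}{3} - (- 16 \operatorname{atan}{\left(\frac{1}{2} \right)} + \log{\left(5 \right)} + \frac{22}{3}) = -1.
So G(x) = \frac{- 3 x^{3} \log{\left(x^{2} + 4 \right)} + 2 x^{3} - 24 x + 48 \operatorname{atan}{\left(\frac{x}{2} \right)} - 3}{3}.
Check: d/dx[\frac{- 3 x^{3} \log{\left(x^{2} + 4 \right)} + 2 x^{3} - 24 x + 48 \operatorname{atan}{\left(\frac{x}{2} \right)} - 3}{3}] = - 3 x^{2} \log{\left(x^{2} + 4 \right)} = G'(x).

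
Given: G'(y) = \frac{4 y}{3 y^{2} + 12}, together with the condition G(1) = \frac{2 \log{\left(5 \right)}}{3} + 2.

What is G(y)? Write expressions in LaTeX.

G(y) = \frac{2 \log{\left(y^{2} + 4 \right)}}{3} + 2

The substitution u = y^{2} + 4 works: G'(y) is exactly (dG/du)*(du/dy) for that inner function.
A general antiderivative is \frac{2 \log{\left(y^{2} + 4 \right)}}{3} + C.
The condition gives C = \frac{2 \log{\left(5 \right)}}{3} + 2 - (\frac{2 \log{\left(5 \right)}}{3}) = 2.
So G(y) = \frac{2 \log{\left(y^{2} + 4 \right)}}{3} + 2.
Check: d/dy[\frac{2 \log{\left(y^{2} + 4 \right)}}{3} + 2] = \frac{4 y}{3 y^{2} + 12} = G'(y).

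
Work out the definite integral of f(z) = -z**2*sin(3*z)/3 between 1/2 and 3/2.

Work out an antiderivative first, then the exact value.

Since d/dz undoes antidifferentiation here, F'(z) = f(z) is required of F(z).
F(z) = (9*z**2*cos(3*z) - 6*z*sin(3*z) - 2*cos(3*z))/81 is an antiderivative of f.
Check: d/dz[(9*z**2*cos(3*z) - 6*z*sin(3*z) - 2*cos(3*z))/81] = -z**2*sin(3*z)/3 = f(z).
F(3/2) = 73*cos(9/2)/324 - sin(9/2)/9; F(1/2) = -sin(3/2)/27 + cos(3/2)/324.
Integral = F(3/2) - F(1/2) = 73*cos(9/2)/324 - cos(3/2)/324 + sin(3/2)/27 - sin(9/2)/9.

Antiderivative: F(z) = (9*z**2*cos(3*z) - 6*z*sin(3*z) - 2*cos(3*z))/81; value = 73*cos(9/2)/324 - cos(3/2)/324 + sin(3/2)/27 - sin(9/2)/9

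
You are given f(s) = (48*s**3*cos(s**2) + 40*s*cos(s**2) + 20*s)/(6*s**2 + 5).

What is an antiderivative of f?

Any candidate F(s) must reproduce f(s) exactly when differentiated.
Check: d/ds[5*log(3*s**2 + 5/2)/3 + 4*sin(s**2)] = (48*s**3*cos(s**2) + 40*s*cos(s**2) + 20*s)/(6*s**2 + 5) = f(s).

An antiderivative is F(s) = 5*log(3*s**2 + 5/2)/3 + 4*sin(s**2).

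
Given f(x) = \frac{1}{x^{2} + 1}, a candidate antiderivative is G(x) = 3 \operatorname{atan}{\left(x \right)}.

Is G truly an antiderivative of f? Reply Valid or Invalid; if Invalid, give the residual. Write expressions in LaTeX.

Invalid: d/dx[G] - f = \frac{2}{x^{2} + 1}, which is not 0.

d/dx[G] = \frac{3}{x^{2} + 1}
d/dx[G] - f(x) = \frac{2}{x^{2} + 1} != 0.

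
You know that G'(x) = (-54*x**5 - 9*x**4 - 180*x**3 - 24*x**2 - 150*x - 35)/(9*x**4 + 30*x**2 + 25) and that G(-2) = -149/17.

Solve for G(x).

Check a candidate G(x) by differentiating: d/dx[G] must match the given G'(x).
A general antiderivative is -3*x**2 - x - 2*x/(3*(x**2 + 5/3)) + 1 + C.
The condition gives C = -149/17 - (-149/17) = 0.
So G(x) = -3*x**2 - x - 2*x/(3*x**2 + 5) + 1.
Check: d/dx[-3*x**2 - x - 2*x/(3*x**2 + 5) + 1] = (-54*x**5 - 9*x**4 - 180*x**3 - 24*x**2 - 150*x - 35)/(9*x**4 + 30*x**2 + 25) = G'(x).

G(x) = -3*x**2 - x - 2*x/(3*x**2 + 5) + 1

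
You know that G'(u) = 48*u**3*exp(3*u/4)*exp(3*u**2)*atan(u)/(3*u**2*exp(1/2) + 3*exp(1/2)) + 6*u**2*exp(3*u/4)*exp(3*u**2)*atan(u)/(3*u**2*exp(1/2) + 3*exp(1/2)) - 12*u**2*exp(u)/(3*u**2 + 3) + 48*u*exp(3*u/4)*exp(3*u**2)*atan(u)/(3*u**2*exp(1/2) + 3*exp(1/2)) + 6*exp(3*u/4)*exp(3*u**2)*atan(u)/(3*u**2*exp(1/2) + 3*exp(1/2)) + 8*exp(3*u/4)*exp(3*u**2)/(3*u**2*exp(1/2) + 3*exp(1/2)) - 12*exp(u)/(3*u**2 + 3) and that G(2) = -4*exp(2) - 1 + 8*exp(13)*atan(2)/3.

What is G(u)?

G(u) = -4*exp(u) + 8*exp(3*u**2 + 3*u/4 - 1/2)*atan(u)/3 - 1

Integrate term by term and add the pieces.
A general antiderivative is -4*exp(u) + 8*exp(3*u**2 + 3*u/4 - 1/2)*atan(u)/3 + C.
The condition gives C = -4*exp(2) - 1 + 8*exp(13)*atan(2)/3 - (-4*exp(2) + 8*exp(13)*atan(2)/3) = -1.
So G(u) = -4*exp(u) + 8*exp(3*u**2 + 3*u/4 - 1/2)*atan(u)/3 - 1.
Check: d/du[-4*exp(u) + 8*exp(3*u**2 + 3*u/4 - 1/2)*atan(u)/3 - 1] = (48*u**3*exp(-1/2)*exp(3*u/4)*exp(3*u**2)*atan(u) + 6*u**2*exp(-1/2)*exp(3*u/4)*exp(3*u**2)*atan(u) - 12*u**2*exp(u) + 48*u*exp(-1/2)*exp(3*u/4)*exp(3*u**2)*atan(u) + 6*exp(-1/2)*exp(3*u/4)*exp(3*u**2)*atan(u) + 8*exp(-1/2)*exp(3*u/4)*exp(3*u**2) - 12*exp(u))/(3*u**2 + 3), which equals G'(u).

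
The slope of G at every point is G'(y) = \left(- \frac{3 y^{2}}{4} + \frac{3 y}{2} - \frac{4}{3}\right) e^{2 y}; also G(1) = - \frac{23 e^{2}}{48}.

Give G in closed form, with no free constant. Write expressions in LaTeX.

G'(y) has the shape u'v + uv' for u = - \frac{3 y^{2}}{8} + \frac{9 y}{8} - \frac{59}{48} and v = e^{2 y} — it is the derivative of the product u*v.
A general antiderivative is \frac{\left(- 18 y^{2} + 54 y - 59\right) e^{2 y}}{48} + C.
The condition gives C = - \frac{23 e^{2}}{48} - (- \frac{23 e^{2}}{48}) = 0.
So G(y) = - \frac{3 y^{2} e^{2 y}}{8} + \frac{9 y e^{2 y}}{8} - \frac{59 e^{2 y}}{48}.
Check: d/dy[- \frac{3 y^{2} e^{2 y}}{8} + \frac{9 y e^{2 y}}{8} - \frac{59 e^{2 y}}{48}] = - \frac{3 y^{2} e^{2 y}}{4} + \frac{3 y e^{2 y}}{2} - \frac{4 e^{2 y}}{3}, which equals G'(y).

G(y) = - \frac{3 y^{2} e^{2 y}}{8} + \frac{9 y e^{2 y}}{8} - \frac{59 e^{2 y}}{48}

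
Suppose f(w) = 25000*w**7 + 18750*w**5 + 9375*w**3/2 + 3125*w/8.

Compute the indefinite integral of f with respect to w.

The substitution u = -5*w**2 - 5/4 works: f is exactly (dF/du)*(du/dw) for that inner function.
Check: d/dw[3125*(-4*w**2 - 1)**4/256] = 25000*w**7 + 18750*w**5 + 9375*w**3/2 + 3125*w/8 = f(w).

F(w) = 3125*(-4*w**2 - 1)**4/256 + C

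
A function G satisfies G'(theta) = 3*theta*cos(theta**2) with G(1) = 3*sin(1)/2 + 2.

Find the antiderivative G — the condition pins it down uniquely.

G(theta) = (3*sin(theta**2) + 4)/2

Recover the given G'(theta) by differentiating a candidate G(theta); any mismatch rules it out.
A general antiderivative is 3*sin(theta**2)/2 + C.
The condition gives C = 3*sin(1)/2 + 2 - (3*sin(1)/2) = 2.
So G(theta) = (3*sin(theta**2) + 4)/2.
Check: d/dtheta[(3*sin(theta**2) + 4)/2] = 3*theta*cos(theta**2) = G'(theta).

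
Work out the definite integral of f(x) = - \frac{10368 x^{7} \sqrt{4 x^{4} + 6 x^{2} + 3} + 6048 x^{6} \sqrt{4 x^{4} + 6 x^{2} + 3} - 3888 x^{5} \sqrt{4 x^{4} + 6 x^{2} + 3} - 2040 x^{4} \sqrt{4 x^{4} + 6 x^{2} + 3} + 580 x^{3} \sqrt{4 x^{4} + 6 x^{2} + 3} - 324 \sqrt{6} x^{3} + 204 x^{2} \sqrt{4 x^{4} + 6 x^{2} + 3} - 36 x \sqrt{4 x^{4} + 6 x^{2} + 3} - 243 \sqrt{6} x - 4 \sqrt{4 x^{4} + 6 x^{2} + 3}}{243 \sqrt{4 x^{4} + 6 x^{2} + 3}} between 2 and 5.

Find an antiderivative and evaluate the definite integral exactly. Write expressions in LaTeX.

Check any antiderivative F(x) by computing F'(x) and comparing it with f(x).
F(x) = - \frac{16 x^{8}}{3} - \frac{32 x^{7}}{9} + \frac{8 x^{6}}{3} + \frac{136 x^{5}}{81} - \frac{145 x^{4}}{243} - \frac{68 x^{3}}{243} + \frac{2 x^{2}}{27} + \frac{4 x}{243} + \sqrt{\frac{2 x^{4}}{3} + x^{2} + \frac{1}{2}} is an antiderivative of f.
Check: d/dx[- \frac{16 x^{8}}{3} - \frac{32 x^{7}}{9} + \frac{8 x^{6}}{3} + \frac{136 x^{5}}{81} - \frac{145 x^{4}}{243} - \frac{68 x^{3}}{243} + \frac{2 x^{2}}{27} + \frac{4 x}{243} + \sqrt{\frac{2 x^{4}}{3} + x^{2} + \frac{1}{2}}] = \frac{- 10368 x^{7} \sqrt{4 x^{4} + 6 x^{2} + 3} - 6048 x^{6} \sqrt{4 x^{4} + 6 x^{2} + 3} + 3888 x^{5} \sqrt{4 x^{4} + 6 x^{2} + 3} + 2040 x^{4} \sqrt{4 x^{4} + 6 x^{2} + 3} - 580 x^{3} \sqrt{4 x^{4} + 6 x^{2} + 3} + 324 \sqrt{6} x^{3} - 204 x^{2} \sqrt{4 x^{4} + 6 x^{2} + 3} + 36 x \sqrt{4 x^{4} + 6 x^{2} + 3} + 243 \sqrt{6} x + 4 \sqrt{4 x^{4} + 6 x^{2} + 3}}{243 \sqrt{4 x^{4} + 6 x^{2} + 3}}, which equals f(x).
F(5) = - \frac{62494295}{27} + \frac{\sqrt{15918}}{6}; F(2) = - \frac{130208}{81} + \frac{\sqrt{546}}{6}.
Integral = F(5) - F(2) = - \frac{187352677}{81} - \frac{\sqrt{546}}{6} + \frac{\sqrt{15918}}{6}.

Antiderivative: F(x) = - \frac{16 x^{8}}{3} - \frac{32 x^{7}}{9} + \frac{8 x^{6}}{3} + \frac{136 x^{5}}{81} - \frac{145 x^{4}}{243} - \frac{68 x^{3}}{243} + \frac{2 x^{2}}{27} + \frac{4 x}{243} + \sqrt{\frac{2 x^{4}}{3} + x^{2} + \frac{1}{2}}; value = - \frac{187352677}{81} - \frac{\sqrt{546}}{6} + \frac{\sqrt{15918}}{6}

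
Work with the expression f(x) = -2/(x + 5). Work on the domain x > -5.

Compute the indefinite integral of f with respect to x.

A first test for any F(x): its x-derivative must equal f(x) identically.
Check: d/dx[-2*log(x + 5)] = -2/(x + 5) = f(x).

F(x) = -2*log(x + 5) + C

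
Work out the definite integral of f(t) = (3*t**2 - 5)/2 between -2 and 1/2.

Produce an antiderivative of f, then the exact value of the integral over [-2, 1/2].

A candidate is checked by its d/dt: the result must match f(t).
F(t) = (t + 1)*(t**2 - t - 4)/2 is an antiderivative of f.
Check: d/dt[(t + 1)*(t**2 - t - 4)/2] = 3*t**2/2 - 5/2, which equals f(t).
F(1/2) = -51/16; F(-2) = -1.
Integral = F(1/2) - F(-2) = -35/16.

Antiderivative: F(t) = (t + 1)*(t**2 - t - 4)/2; value = -35/16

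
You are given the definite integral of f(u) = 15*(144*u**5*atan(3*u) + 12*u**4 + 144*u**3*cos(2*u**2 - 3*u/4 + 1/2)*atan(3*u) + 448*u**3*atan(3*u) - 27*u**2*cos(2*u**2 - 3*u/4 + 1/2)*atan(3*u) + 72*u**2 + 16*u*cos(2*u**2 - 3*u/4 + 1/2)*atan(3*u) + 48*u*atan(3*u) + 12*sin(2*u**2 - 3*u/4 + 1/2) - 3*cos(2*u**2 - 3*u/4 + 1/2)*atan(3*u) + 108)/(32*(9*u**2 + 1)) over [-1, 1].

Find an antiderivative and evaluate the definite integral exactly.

Recognize the product-rule pattern: f = v'r + vr' with v = 15*(-u**2 - 3)**2/8 + 15*sin(2*u**2 - 3*u/4 + 1/2)/8, r = atan(3*u), so integration by parts undoes it.
F(u) = -15*(-(-u**2 - 3)**2 - sin(2*u**2 - 3*u/4 + 1/2))*atan(3*u)/8 is an antiderivative of f.
Check: d/du[-15*(-(-u**2 - 3)**2 - sin(2*u**2 - 3*u/4 + 1/2))*atan(3*u)/8] = (2160*u**5*atan(3*u) + 180*u**4 + 2160*u**3*cos(2*u**2 - 3*u/4 + 1/2)*atan(3*u) + 6720*u**3*atan(3*u) - 405*u**2*cos(2*u**2 - 3*u/4 + 1/2)*atan(3*u) + 1080*u**2 + 240*u*cos(2*u**2 - 3*u/4 + 1/2)*atan(3*u) + 720*u*atan(3*u) + 180*sin(2*u**2 - 3*u/4 + 1/2) - 45*cos(2*u**2 - 3*u/4 + 1/2)*atan(3*u) + 1620)/(288*u**2 + 32), which equals f(u).
F(1) = 15*sin(7/4)*atan(3)/8 + 30*atan(3); F(-1) = -30*atan(3) - 15*sin(13/4)*atan(3)/8.
Integral = F(1) - F(-1) = 15*sin(13/4)*atan(3)/8 + 15*sin(7/4)*atan(3)/8 + 60*atan(3).

Antiderivative: F(u) = -15*(-(-u**2 - 3)**2 - sin(2*u**2 - 3*u/4 + 1/2))*atan(3*u)/8; value = 15*sin(13/4)*atan(3)/8 + 15*sin(7/4)*atan(3)/8 + 60*atan(3)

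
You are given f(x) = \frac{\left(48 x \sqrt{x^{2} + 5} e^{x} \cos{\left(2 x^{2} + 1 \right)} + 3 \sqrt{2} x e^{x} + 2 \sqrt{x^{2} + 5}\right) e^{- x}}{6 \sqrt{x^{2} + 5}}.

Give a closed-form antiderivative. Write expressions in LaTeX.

An antiderivative is F(x) = \sqrt{\frac{x^{2}}{2} + \frac{5}{2}} + 2 \sin{\left(2 x^{2} + 1 \right)} - \frac{e^{- x}}{3}.

Whatever form F(x) takes, F'(x) = f(x) is non-negotiable.
Check: d/dx[\sqrt{\frac{x^{2}}{2} + \frac{5}{2}} + 2 \sin{\left(2 x^{2} + 1 \right)} - \frac{e^{- x}}{3}] = \frac{\left(48 x \sqrt{x^{2} + 5} e^{x} \cos{\left(2 x^{2} + 1 \right)} + 3 \sqrt{2} x e^{x} + 2 \sqrt{x^{2} + 5}\right) e^{- x}}{6 \sqrt{x^{2} + 5}} = f(x).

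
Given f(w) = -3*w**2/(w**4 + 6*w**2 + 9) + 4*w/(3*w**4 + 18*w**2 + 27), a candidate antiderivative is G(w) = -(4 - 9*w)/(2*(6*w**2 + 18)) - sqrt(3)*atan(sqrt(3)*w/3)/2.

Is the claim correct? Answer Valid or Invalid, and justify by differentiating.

d/dw[G] = (-27*w**2 + 8*w - 27)/(12*w**4 + 72*w**2 + 108)
d/dw[G] - f(w) = (9*w**2 - 8*w - 27)/(12*w**4 + 72*w**2 + 108) != 0.

Invalid: d/dw[G] - f = (9*w**2 - 8*w - 27)/(12*w**4 + 72*w**2 + 108), which is not 0.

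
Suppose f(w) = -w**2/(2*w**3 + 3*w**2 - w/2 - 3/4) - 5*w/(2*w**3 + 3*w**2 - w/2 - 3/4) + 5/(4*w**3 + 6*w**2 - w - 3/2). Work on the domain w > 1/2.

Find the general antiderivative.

Factor the denominator ((2*w - 1)*(2*w + 1)*(2*w + 3)) and decompose: f = 31/(8*(2*w + 3)) - 19/(4*(2*w + 1)) - 1/(8*(2*w - 1)); each piece integrates to a log, atan, or power term.
Check: d/dw[-log(w - 1/2)/16 - 19*log(w + 1/2)/8 + 31*log(w + 3/2)/16] = (-4*w**2 - 20*w + 10)/(8*w**3 + 12*w**2 - 2*w - 3), which equals f(w).

F(w) = -log(w - 1/2)/16 - 19*log(w + 1/2)/8 + 31*log(w + 3/2)/16 + C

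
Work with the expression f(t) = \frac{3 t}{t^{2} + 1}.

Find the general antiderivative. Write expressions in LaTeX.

The substitution u = 3 t^{2} + 3 works: f is exactly (dF/du)*(du/dt) for that inner function.
Check: d/dt[\frac{3 \log{\left(t^{2} + 1 \right)}}{2}] = \frac{3 t}{t^{2} + 1} = f(t).

F(t) = \frac{3 \log{\left(t^{2} + 1 \right)}}{2} + C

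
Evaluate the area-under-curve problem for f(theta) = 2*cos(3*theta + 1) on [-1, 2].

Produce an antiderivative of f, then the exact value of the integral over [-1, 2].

For F(theta) to be correct the identity F'(theta) - f(theta) = 0 must hold.
F(theta) = 2*sin(3*theta + 1)/3 is an antiderivative of f.
Check: d/dtheta[2*sin(3*theta + 1)/3] = 2*cos(3*theta + 1) = f(theta).
F(2) = 2*sin(7)/3; F(-1) = -2*sin(2)/3.
Integral = F(2) - F(-1) = 2*sin(7)/3 + 2*sin(2)/3.

Antiderivative: F(theta) = 2*sin(3*theta + 1)/3; value = 2*sin(7)/3 + 2*sin(2)/3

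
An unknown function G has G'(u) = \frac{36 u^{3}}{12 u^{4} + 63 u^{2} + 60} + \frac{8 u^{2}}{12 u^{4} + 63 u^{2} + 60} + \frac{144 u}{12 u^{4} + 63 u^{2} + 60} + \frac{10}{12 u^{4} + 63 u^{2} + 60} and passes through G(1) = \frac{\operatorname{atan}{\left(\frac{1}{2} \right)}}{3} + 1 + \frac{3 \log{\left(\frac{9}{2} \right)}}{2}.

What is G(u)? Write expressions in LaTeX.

The integrand splits into summands that can be handled one at a time.
A general antiderivative is \frac{3 \log{\left(2 u^{2} + \frac{5}{2} \right)}}{2} + \frac{\operatorname{atan}{\left(\frac{u}{2} \right)}}{3} + C.
The condition gives C = \frac{\operatorname{atan}{\left(\frac{1}{2} \right)}}{3} + 1 + \frac{3 \log{\left(\frac{9}{2} \right)}}{2} - (\frac{\operatorname{atan}{\left(\frac{1}{2} \right)}}{3} + \frac{3 \log{\left(\frac{9}{2} \right)}}{2}) = 1.
So G(u) = \frac{3 \log{\left(2 u^{2} + \frac{5}{2} \right)}}{2} + \frac{\operatorname{atan}{\left(\frac{u}{2} \right)}}{3} + 1.
Check: d/du[\frac{3 \log{\left(2 u^{2} + \frac{5}{2} \right)}}{2} + \frac{\operatorname{atan}{\left(\frac{u}{2} \right)}}{3} + 1] = \frac{36 u^{3} + 8 u^{2} + 144 u + 10}{12 u^{4} + 63 u^{2} + 60}, which equals G'(u).

G(u) = \frac{3 \log{\left(2 u^{2} + \frac{5}{2} \right)}}{2} + \frac{\operatorname{atan}{\left(\frac{u}{2} \right)}}{3} + 1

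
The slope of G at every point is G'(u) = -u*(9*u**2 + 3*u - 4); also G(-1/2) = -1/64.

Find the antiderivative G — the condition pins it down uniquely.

The proposed G(u) is checked by its d/du: the result must match the given G'(u).
A general antiderivative is -9*u**4/4 - u**3 + 2*u**2 + 1/2 + C.
The condition gives C = -1/64 - (63/64) = -1.
So G(u) = -9*u**4/4 - u**3 + 2*u**2 - 1/2.
Check: d/du[-9*u**4/4 - u**3 + 2*u**2 - 1/2] = -9*u**3 - 3*u**2 + 4*u, which equals G'(u).

G(u) = -9*u**4/4 - u**3 + 2*u**2 - 1/2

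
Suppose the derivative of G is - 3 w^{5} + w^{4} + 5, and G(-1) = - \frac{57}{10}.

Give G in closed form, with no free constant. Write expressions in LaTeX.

G(w) = - \frac{w \left(5 w^{5} - 2 w^{4} - 50\right)}{10}

The integrand splits into summands that can be handled one at a time.
A general antiderivative is - \frac{w^{6}}{2} + \frac{w^{5}}{5} + 5 w + C.
The condition gives C = - \frac{57}{10} - (- \frac{57}{10}) = 0.
So G(w) = - \frac{w \left(5 w^{5} - 2 w^{4} - 50\right)}{10}.
Check: d/dw[- \frac{w \left(5 w^{5} - 2 w^{4} - 50\right)}{10}] = - 3 w^{5} + w^{4} + 5 = G'(w).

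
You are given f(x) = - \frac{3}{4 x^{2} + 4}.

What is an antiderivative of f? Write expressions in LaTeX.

An antiderivative is F(x) = - \frac{3 \operatorname{atan}{\left(x \right)}}{4}.

Since d/dx undoes antidifferentiation here, F'(x) = f(x) is required of F(x).
Check: d/dx[- \frac{3 \operatorname{atan}{\left(x \right)}}{4}] = - \frac{3}{4 x^{2} + 4} = f(x).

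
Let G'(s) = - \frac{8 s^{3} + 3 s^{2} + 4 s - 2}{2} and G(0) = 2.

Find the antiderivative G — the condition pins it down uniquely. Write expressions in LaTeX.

Any candidate G(s) must reproduce the stated G'(s) exactly.
A general antiderivative is - s^{4} - \frac{s^{3}}{2} - s^{2} + s + 1 + C.
The condition gives C = 2 - (1) = 1.
So G(s) = - s^{4} - \frac{s^{3}}{2} - s^{2} + s + 2.
Check: d/ds[- s^{4} - \frac{s^{3}}{2} - s^{2} + s + 2] = - 4 s^{3} - \frac{3 s^{2}}{2} - 2 s + 1, which equals G'(s).

G(s) = - s^{4} - \frac{s^{3}}{2} - s^{2} + s + 2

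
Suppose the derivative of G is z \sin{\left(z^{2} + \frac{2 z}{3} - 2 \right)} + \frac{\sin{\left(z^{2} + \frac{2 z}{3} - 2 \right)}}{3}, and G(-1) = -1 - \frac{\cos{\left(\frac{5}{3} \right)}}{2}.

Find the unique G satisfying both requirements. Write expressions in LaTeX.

The substitution u = z^{2} + \frac{2 z}{3} - 2 works: G'(z) is exactly (dG/du)*(du/dz) for that inner function.
A general antiderivative is - \frac{\cos{\left(z^{2} + \frac{2 z}{3} - 2 \right)}}{2} + C.
The condition gives C = -1 - \frac{\cos{\left(\frac{5}{3} \right)}}{2} - (- \frac{\cos{\left(\frac{5}{3} \right)}}{2}) = -1.
So G(z) = \frac{- \cos{\left(z^{2} + \frac{2 z}{3} - 2 \right)} - 2}{2}.
Check: d/dz[\frac{- \cos{\left(z^{2} + \frac{2 z}{3} - 2 \right)} - 2}{2}] = z \sin{\left(z^{2} + \frac{2 z}{3} - 2 \right)} + \frac{\sin{\left(z^{2} + \frac{2 z}{3} - 2 \right)}}{3} = G'(z).

G(z) = \frac{- \cos{\left(z^{2} + \frac{2 z}{3} - 2 \right)} - 2}{2}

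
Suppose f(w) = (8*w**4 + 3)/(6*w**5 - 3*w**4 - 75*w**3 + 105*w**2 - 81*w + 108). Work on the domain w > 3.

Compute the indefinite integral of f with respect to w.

Factor the denominator (3*(w - 3)*(w + 4)*(2*w - 3)*(w**2 + 1)) and decompose: f = 11*(29*w + 37)/(6630*(w**2 + 1)) - 232/(429*(2*w - 3)) + 293/(561*(w + 4)) + 31/(30*(w - 3)); each piece integrates to a log, atan, or power term.
Check: d/dw[31*log(w - 3)/30 - 116*log(w - 3/2)/429 + 293*log(w + 4)/561 + 319*log(w**2 + 1)/13260 + 407*atan(w)/6630] = (8*w**4 + 3)/(6*w**5 - 3*w**4 - 75*w**3 + 105*w**2 - 81*w + 108) = f(w).

F(w) = 31*log(w - 3)/30 - 116*log(w - 3/2)/429 + 293*log(w + 4)/561 + 319*log(w**2 + 1)/13260 + 407*atan(w)/6630 + C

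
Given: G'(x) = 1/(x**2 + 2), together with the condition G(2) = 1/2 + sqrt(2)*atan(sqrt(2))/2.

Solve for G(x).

G(x) = sqrt(2)*atan(sqrt(2)*x/2)/2 + 1/2

A first test for any G(x): its x-derivative must equal the given G'(x).
A general antiderivative is sqrt(2)*atan(sqrt(2)*x/2)/2 + C.
The condition gives C = 1/2 + sqrt(2)*atan(sqrt(2))/2 - (sqrt(2)*atan(sqrt(2))/2) = 1/2.
So G(x) = sqrt(2)*atan(sqrt(2)*x/2)/2 + 1/2.
Check: d/dx[sqrt(2)*atan(sqrt(2)*x/2)/2 + 1/2] = 1/(x**2 + 2) = G'(x).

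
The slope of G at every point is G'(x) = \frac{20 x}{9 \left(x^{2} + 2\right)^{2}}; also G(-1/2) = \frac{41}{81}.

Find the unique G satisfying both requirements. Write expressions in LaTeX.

The substitution u = \frac{3 x^{2}}{2} + 3 works: G'(x) is exactly (dG/du)*(du/dx) for that inner function.
A general antiderivative is - \frac{5}{3 \left(\frac{3 x^{2}}{2} + 3\right)} + C.
The condition gives C = \frac{41}{81} - (- \frac{40}{81}) = 1.
So G(x) = \frac{9 x^{2} + 8}{9 x^{2} + 18}.
Check: d/dx[\frac{9 x^{2} + 8}{9 x^{2} + 18}] = \frac{20 x}{9 x^{4} + 36 x^{2} + 36}, which equals G'(x).

G(x) = \frac{9 x^{2} + 8}{9 x^{2} + 18}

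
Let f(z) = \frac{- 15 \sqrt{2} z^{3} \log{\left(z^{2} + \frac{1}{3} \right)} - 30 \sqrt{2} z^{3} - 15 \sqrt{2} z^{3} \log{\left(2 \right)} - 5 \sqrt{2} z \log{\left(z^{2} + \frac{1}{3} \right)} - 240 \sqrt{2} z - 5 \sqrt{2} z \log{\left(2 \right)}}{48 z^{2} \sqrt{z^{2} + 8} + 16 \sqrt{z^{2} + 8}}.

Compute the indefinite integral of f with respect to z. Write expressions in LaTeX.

f has the shape u'v + uv' for u = - \frac{5 \sqrt{\frac{z^{2}}{2} + 4}}{8} and v = \log{\left(2 z^{2} + \frac{2}{3} \right)} — it is the derivative of the product u*v.
Check: d/dz[- \frac{5 \sqrt{2} \sqrt{z^{2} + 8} \log{\left(2 z^{2} + \frac{2}{3} \right)}}{16}] = \frac{- 15 \sqrt{2} z^{3} \log{\left(z^{2} + \frac{1}{3} \right)} - 30 \sqrt{2} z^{3} - 15 \sqrt{2} z^{3} \log{\left(2 \right)} - 5 \sqrt{2} z \log{\left(z^{2} + \frac{1}{3} \right)} - 240 \sqrt{2} z - 5 \sqrt{2} z \log{\left(2 \right)}}{48 z^{2} \sqrt{z^{2} + 8} + 16 \sqrt{z^{2} + 8}} = f(z).

F(z) = - \frac{5 \sqrt{2} \sqrt{z^{2} + 8} \log{\left(2 z^{2} + \frac{2}{3} \right)}}{16} + C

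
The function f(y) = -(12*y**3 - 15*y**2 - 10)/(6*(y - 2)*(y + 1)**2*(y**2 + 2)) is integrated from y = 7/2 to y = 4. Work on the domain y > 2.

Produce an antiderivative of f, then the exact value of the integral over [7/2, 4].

Antiderivative: F(y) = -(13*y*log(y - 2) - 87*y*log(y + 1) + 37*y*log(y**2 + 2) + 50*sqrt(2)*y*atan(sqrt(2)*y/2) + 13*log(y - 2) - 87*log(y + 1) + 37*log(y**2 + 2) + 50*sqrt(2)*atan(sqrt(2)*y/2) - 111)/(162*(y + 1)); value = -29*log(9/2)/54 - 37*log(18)/162 - 25*sqrt(2)*atan(2*sqrt(2))/81 - 13*log(2)/162 - 37/2430 + 13*log(3/2)/162 + 25*sqrt(2)*atan(7*sqrt(2)/4)/81 + 37*log(57/4)/162 + 29*log(5)/54

The denominator factors as 6*(y - 2)*(y + 1)**2*(y**2 + 2); partial fractions split f into directly integrable pieces: -(37*y + 50)/(81*(y**2 + 2)) + 29/(54*(y + 1)) - 37/(54*(y + 1)**2) - 13/(162*(y - 2)).
F(y) = -(13*y*log(y - 2) - 87*y*log(y + 1) + 37*y*log(y**2 + 2) + 50*sqrt(2)*y*atan(sqrt(2)*y/2) + 13*log(y - 2) - 87*log(y + 1) + 37*log(y**2 + 2) + 50*sqrt(2)*atan(sqrt(2)*y/2) - 111)/(162*(y + 1)) is an antiderivative of f.
Check: d/dy[-(13*y*log(y - 2) - 87*y*log(y + 1) + 37*y*log(y**2 + 2) + 50*sqrt(2)*y*atan(sqrt(2)*y/2) + 13*log(y - 2) - 87*log(y + 1) + 37*log(y**2 + 2) + 50*sqrt(2)*atan(sqrt(2)*y/2) - 111)/(162*(y + 1))] = (-12*y**3 + 15*y**2 + 10)/(6*y**5 - 6*y**3 - 12*y**2 - 36*y - 24), which equals f(y).
F(4) = -37*log(18)/162 - 25*sqrt(2)*atan(2*sqrt(2))/81 - 13*log(2)/162 + 37/270 + 29*log(5)/54; F(7/2) = -37*log(57/4)/162 - 25*sqrt(2)*atan(7*sqrt(2)/4)/81 - 13*log(3/2)/162 + 37/243 + 29*log(9/2)/54.
Integral = F(4) - F(7/2) = -29*log(9/2)/54 - 37*log(18)/162 - 25*sqrt(2)*atan(2*sqrt(2))/81 - 13*log(2)/162 - 37/2430 + 13*log(3/2)/162 + 25*sqrt(2)*atan(7*sqrt(2)/4)/81 + 37*log(57/4)/162 + 29*log(5)/54.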